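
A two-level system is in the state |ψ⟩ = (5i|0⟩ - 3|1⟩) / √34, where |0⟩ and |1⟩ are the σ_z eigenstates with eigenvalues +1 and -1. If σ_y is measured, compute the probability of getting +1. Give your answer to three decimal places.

|+y⟩ = (|0⟩ + i|1⟩)/√2, so ⟨+y|ψ⟩ = (8i) / (√2·√34).
P = |8i|² / 68 = 64/68.

0.941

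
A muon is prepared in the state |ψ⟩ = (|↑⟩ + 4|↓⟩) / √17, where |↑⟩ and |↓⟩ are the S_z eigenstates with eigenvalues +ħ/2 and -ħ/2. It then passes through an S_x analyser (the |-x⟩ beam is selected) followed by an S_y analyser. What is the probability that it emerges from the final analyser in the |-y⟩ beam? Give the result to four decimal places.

First analyser (S_x): P(|-x⟩) = |⟨-x|ψ⟩|² = 9/34.
After stage 1 the state is |-x⟩; P(|-y⟩) = |⟨-y|-x⟩|² = 1/2.
Joint probability = 9/34 × 1/2 = 0.1324.

0.1324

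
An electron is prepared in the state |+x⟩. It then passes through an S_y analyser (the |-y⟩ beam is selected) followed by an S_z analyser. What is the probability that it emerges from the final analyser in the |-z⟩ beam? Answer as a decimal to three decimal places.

First analyser (S_y): from |+x⟩, P(|-y⟩) = 1/2.
After stage 1 the state is |-y⟩; P(|-z⟩) = |⟨-z|-y⟩|² = 1/2.
Joint probability = 1/2 × 1/2 = 0.250.

0.250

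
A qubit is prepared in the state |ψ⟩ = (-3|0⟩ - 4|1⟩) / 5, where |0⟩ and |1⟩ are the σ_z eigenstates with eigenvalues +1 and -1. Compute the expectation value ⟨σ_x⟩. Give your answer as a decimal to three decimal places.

0.960

⟨σ_x⟩ = 2 Re(a* b)/(|a|²+|b|²) with a = -3, b = -4.
a* b = 12, so ⟨σ_x⟩ = 24/25.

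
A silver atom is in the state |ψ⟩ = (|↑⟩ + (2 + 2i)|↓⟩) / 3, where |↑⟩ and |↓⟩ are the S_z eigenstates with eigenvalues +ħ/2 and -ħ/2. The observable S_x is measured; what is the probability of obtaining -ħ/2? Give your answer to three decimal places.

|-x⟩ = (|↑⟩ - |↓⟩)/√2, so ⟨-x|ψ⟩ = (-1 - 2i) / (√2·3).
P = |-1 - 2i|² / 18 = 5/18.

0.278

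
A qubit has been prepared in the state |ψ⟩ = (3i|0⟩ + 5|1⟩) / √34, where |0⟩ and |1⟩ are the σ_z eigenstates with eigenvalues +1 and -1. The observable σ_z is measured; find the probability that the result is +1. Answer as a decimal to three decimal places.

The +1 outcome corresponds to |0⟩. Its amplitude in |ψ⟩ is 3i/√34.
P = |3i|² / 34 = 9/34.

0.265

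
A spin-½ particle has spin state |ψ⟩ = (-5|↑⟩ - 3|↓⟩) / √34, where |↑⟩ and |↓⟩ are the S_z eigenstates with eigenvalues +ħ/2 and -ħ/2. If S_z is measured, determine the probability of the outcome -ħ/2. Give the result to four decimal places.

0.2647

The -ħ/2 outcome corresponds to |↓⟩. Its amplitude in |ψ⟩ is -3/√34.
P = |-3|² / 34 = 9/34.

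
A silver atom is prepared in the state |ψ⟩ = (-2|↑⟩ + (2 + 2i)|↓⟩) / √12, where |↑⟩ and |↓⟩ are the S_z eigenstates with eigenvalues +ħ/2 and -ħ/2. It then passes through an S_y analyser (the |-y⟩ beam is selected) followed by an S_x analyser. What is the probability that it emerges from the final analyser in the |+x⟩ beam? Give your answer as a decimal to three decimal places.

0.417

First analyser (S_y): P(|-y⟩) = |⟨-y|ψ⟩|² = 20/24.
After stage 1 the state is |-y⟩; P(|+x⟩) = |⟨+x|-y⟩|² = 1/2.
Joint probability = 20/24 × 1/2 = 0.417.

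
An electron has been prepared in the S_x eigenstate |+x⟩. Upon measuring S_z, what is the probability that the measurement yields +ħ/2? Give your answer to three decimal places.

0.500

In the S_z basis, |+x⟩ = (|↑⟩ + |↓⟩)/√2 and |+z⟩ = |↑⟩.
|⟨+z|+x⟩|² = 1/2.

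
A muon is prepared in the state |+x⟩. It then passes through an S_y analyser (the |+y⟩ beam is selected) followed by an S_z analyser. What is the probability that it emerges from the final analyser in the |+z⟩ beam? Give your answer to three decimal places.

First analyser (S_y): from |+x⟩, P(|+y⟩) = 1/2.
After stage 1 the state is |+y⟩; P(|+z⟩) = |⟨+z|+y⟩|² = 1/2.
Joint probability = 1/2 × 1/2 = 0.250.

0.250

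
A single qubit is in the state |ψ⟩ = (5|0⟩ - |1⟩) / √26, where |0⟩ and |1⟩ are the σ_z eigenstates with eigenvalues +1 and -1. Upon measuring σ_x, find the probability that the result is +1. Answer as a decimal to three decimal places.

0.308

|+x⟩ = (|0⟩ + |1⟩)/√2, so ⟨+x|ψ⟩ = (4) / (√2·√26).
P = |4|² / 52 = 16/52.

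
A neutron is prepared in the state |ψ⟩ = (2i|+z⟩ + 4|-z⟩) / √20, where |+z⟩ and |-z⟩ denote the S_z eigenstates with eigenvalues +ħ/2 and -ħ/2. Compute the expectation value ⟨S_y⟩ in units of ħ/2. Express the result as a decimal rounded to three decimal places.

-0.800

⟨σ_y⟩ = 2 Im(a* b)/(|a|²+|b|²) with a = 2i, b = 4.
a* b = -8i, so ⟨σ_y⟩ = -16/20.
⟨S_y⟩ = (ħ/2)·⟨σ_y⟩.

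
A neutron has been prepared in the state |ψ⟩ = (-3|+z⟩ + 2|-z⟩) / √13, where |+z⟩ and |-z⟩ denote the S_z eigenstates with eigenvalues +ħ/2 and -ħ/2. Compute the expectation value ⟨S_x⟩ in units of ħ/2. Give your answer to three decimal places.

⟨σ_x⟩ = 2 Re(a* b)/(|a|²+|b|²) with a = -3, b = 2.
a* b = -6, so ⟨σ_x⟩ = -12/13.
⟨S_x⟩ = (ħ/2)·⟨σ_x⟩.

-0.923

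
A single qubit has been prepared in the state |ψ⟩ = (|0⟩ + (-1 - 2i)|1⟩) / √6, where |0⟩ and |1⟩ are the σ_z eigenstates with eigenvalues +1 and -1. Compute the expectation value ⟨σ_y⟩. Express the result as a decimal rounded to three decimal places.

-0.667

⟨σ_y⟩ = 2 Im(a* b)/(|a|²+|b|²) with a = 1, b = (-1 - 2i).
a* b = (-1 - 2i), so ⟨σ_y⟩ = -4/6.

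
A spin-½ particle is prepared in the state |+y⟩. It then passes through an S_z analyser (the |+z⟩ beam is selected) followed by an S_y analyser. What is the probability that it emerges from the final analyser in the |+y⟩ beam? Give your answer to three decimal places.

0.250

First analyser (S_z): from |+y⟩, P(|+z⟩) = 1/2.
After stage 1 the state is |+z⟩; P(|+y⟩) = |⟨+y|+z⟩|² = 1/2.
Joint probability = 1/2 × 1/2 = 0.250.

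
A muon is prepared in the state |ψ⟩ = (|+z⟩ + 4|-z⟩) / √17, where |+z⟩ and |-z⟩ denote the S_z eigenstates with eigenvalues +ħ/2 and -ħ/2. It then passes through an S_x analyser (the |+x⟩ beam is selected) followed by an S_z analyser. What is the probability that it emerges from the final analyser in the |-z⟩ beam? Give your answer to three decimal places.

0.368

First analyser (S_x): P(|+x⟩) = |⟨+x|ψ⟩|² = 25/34.
After stage 1 the state is |+x⟩; P(|-z⟩) = |⟨-z|+x⟩|² = 1/2.
Joint probability = 25/34 × 1/2 = 0.368.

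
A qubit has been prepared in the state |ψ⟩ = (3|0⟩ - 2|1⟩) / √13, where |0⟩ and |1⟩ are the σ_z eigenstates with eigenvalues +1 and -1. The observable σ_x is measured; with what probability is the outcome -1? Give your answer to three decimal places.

|-x⟩ = (|0⟩ - |1⟩)/√2, so ⟨-x|ψ⟩ = (5) / (√2·√13).
P = |5|² / 26 = 25/26.

0.962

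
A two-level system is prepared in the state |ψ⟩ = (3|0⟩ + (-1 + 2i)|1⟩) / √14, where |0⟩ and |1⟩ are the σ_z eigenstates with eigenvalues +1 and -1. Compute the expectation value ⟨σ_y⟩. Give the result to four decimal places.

0.8571

⟨σ_y⟩ = 2 Im(a* b)/(|a|²+|b|²) with a = 3, b = (-1 + 2i).
a* b = (-3 + 6i), so ⟨σ_y⟩ = 12/14.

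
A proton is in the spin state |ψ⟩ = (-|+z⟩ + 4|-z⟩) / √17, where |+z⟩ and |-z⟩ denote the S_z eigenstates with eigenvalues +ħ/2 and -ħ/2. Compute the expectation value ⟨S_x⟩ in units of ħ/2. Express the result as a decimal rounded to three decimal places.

-0.471

⟨σ_x⟩ = 2 Re(a* b)/(|a|²+|b|²) with a = -1, b = 4.
a* b = -4, so ⟨σ_x⟩ = -8/17.
⟨S_x⟩ = (ħ/2)·⟨σ_x⟩.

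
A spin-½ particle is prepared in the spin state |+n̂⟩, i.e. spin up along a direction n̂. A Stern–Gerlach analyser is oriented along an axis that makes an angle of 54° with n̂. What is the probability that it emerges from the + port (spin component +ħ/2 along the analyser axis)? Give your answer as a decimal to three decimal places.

For spin-½, the probability of finding spin-up along an axis at angle θ to the initial spin direction is cos²(θ/2); spin-down is sin²(θ/2).
θ = 54°, so P = cos²(27°) ≈ 0.794.

0.794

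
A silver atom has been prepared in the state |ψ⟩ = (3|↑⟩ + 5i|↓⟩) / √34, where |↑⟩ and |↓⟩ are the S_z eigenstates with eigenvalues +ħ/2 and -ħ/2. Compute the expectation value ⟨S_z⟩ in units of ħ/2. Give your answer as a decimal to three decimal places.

-0.471

⟨σ_z⟩ = |a|² - |b|² divided by |a|²+|b|², with a, b the |↑⟩, |↓⟩ amplitudes.
= (9 - 25)/34 = -16/34.
⟨S_z⟩ = (ħ/2)·⟨σ_z⟩.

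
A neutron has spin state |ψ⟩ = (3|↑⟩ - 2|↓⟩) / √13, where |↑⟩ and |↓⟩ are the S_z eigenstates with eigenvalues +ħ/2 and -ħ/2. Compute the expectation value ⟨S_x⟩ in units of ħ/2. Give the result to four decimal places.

-0.9231

⟨σ_x⟩ = 2 Re(a* b)/(|a|²+|b|²) with a = 3, b = -2.
a* b = -6, so ⟨σ_x⟩ = -12/13.
⟨S_x⟩ = (ħ/2)·⟨σ_x⟩.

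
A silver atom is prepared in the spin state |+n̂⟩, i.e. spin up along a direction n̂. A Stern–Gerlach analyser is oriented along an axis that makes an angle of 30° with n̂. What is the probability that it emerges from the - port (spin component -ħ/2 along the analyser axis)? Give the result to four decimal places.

0.0670

For spin-½, the probability of finding spin-up along an axis at angle θ to the initial spin direction is cos²(θ/2); spin-down is sin²(θ/2).
θ = 30°, so P = sin²(15°) ≈ 0.0670.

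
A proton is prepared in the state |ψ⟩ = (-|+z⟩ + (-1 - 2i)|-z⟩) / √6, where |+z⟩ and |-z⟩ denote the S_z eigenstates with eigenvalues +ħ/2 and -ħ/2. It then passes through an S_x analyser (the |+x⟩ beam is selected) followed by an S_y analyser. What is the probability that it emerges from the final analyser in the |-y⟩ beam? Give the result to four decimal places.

0.3333

First analyser (S_x): P(|+x⟩) = |⟨+x|ψ⟩|² = 8/12.
After stage 1 the state is |+x⟩; P(|-y⟩) = |⟨-y|+x⟩|² = 1/2.
Joint probability = 8/12 × 1/2 = 0.3333.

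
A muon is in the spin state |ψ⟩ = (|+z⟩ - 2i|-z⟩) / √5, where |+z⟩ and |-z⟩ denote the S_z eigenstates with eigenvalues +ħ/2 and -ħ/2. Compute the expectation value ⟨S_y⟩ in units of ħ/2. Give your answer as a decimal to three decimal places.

⟨σ_y⟩ = 2 Im(a* b)/(|a|²+|b|²) with a = 1, b = -2i.
a* b = -2i, so ⟨σ_y⟩ = -4/5.
⟨S_y⟩ = (ħ/2)·⟨σ_y⟩.

-0.800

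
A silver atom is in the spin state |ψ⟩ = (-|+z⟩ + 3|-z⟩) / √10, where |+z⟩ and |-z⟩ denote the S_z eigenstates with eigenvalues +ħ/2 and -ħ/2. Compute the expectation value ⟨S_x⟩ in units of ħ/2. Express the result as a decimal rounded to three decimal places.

⟨σ_x⟩ = 2 Re(a* b)/(|a|²+|b|²) with a = -1, b = 3.
a* b = -3, so ⟨σ_x⟩ = -6/10.
⟨S_x⟩ = (ħ/2)·⟨σ_x⟩.

-0.600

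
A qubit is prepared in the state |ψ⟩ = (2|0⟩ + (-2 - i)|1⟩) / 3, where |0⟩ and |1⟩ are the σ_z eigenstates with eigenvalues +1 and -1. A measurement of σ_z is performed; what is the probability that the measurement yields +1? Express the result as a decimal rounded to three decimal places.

0.444

The +1 outcome corresponds to |0⟩. Its amplitude in |ψ⟩ is 2/3.
P = |2|² / 9 = 4/9.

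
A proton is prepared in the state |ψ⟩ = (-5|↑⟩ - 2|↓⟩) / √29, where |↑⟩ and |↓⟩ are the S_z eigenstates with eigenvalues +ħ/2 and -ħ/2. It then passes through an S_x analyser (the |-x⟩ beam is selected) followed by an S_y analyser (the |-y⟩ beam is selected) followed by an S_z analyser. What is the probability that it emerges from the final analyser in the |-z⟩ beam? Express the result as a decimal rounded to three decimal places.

0.039

First analyser (S_x): P(|-x⟩) = |⟨-x|ψ⟩|² = 9/58.
After stage 1 the state is |-x⟩; P(|-y⟩) = |⟨-y|-x⟩|² = 1/2.
After stage 2 the state is |-y⟩; P(|-z⟩) = |⟨-z|-y⟩|² = 1/2.
Joint probability = 9/58 × 1/2 × 1/2 = 0.039.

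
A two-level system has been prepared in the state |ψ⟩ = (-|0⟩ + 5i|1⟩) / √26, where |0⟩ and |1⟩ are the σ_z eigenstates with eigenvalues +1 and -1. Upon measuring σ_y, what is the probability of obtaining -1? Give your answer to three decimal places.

|-y⟩ = (|0⟩ - i|1⟩)/√2, so ⟨-y|ψ⟩ = (-6) / (√2·√26).
P = |-6|² / 52 = 36/52.

0.692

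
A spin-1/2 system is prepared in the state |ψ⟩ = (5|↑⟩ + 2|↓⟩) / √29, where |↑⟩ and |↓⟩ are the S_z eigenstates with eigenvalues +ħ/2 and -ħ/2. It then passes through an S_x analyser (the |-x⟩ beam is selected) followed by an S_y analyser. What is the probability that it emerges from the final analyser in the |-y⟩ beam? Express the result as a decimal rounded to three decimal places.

0.078

First analyser (S_x): P(|-x⟩) = |⟨-x|ψ⟩|² = 9/58.
After stage 1 the state is |-x⟩; P(|-y⟩) = |⟨-y|-x⟩|² = 1/2.
Joint probability = 9/58 × 1/2 = 0.078.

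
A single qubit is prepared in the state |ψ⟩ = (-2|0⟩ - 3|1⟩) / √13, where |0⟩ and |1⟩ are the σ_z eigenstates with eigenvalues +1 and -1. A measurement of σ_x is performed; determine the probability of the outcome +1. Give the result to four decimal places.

|+x⟩ = (|0⟩ + |1⟩)/√2, so ⟨+x|ψ⟩ = (-5) / (√2·√13).
P = |-5|² / 26 = 25/26.

0.9615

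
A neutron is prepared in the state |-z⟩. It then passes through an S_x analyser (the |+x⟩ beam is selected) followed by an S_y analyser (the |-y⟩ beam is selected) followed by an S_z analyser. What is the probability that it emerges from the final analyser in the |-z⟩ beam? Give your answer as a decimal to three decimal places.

First analyser (S_x): from |-z⟩, P(|+x⟩) = 1/2.
After stage 1 the state is |+x⟩; P(|-y⟩) = |⟨-y|+x⟩|² = 1/2.
After stage 2 the state is |-y⟩; P(|-z⟩) = |⟨-z|-y⟩|² = 1/2.
Joint probability = 1/2 × 1/2 × 1/2 = 0.125.

0.125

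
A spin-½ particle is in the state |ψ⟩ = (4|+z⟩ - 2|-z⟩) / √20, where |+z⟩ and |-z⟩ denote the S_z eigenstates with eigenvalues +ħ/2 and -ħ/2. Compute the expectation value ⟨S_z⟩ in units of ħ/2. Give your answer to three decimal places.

⟨σ_z⟩ = |a|² - |b|² divided by |a|²+|b|², with a, b the |+z⟩, |-z⟩ amplitudes.
= (16 - 4)/20 = 12/20.
⟨S_z⟩ = (ħ/2)·⟨σ_z⟩.

0.600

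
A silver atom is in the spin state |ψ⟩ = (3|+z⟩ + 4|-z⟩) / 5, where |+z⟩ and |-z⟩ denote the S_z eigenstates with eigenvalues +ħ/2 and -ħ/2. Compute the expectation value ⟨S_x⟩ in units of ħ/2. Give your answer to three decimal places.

⟨σ_x⟩ = 2 Re(a* b)/(|a|²+|b|²) with a = 3, b = 4.
a* b = 12, so ⟨σ_x⟩ = 24/25.
⟨S_x⟩ = (ħ/2)·⟨σ_x⟩.

0.960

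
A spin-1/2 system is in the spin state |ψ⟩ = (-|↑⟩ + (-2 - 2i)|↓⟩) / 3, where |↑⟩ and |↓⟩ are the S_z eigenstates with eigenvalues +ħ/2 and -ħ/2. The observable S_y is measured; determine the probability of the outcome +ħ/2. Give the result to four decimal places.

0.7222

|+y⟩ = (|↑⟩ + i|↓⟩)/√2, so ⟨+y|ψ⟩ = (-3 + 2i) / (√2·3).
P = |-3 + 2i|² / 18 = 13/18.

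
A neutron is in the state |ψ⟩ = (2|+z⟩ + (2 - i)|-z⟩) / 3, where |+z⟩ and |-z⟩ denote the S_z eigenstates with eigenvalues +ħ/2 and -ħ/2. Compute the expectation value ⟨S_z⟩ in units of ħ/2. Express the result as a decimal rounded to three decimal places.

-0.111

⟨σ_z⟩ = |a|² - |b|² divided by |a|²+|b|², with a, b the |+z⟩, |-z⟩ amplitudes.
= (4 - 5)/9 = -1/9.
⟨S_z⟩ = (ħ/2)·⟨σ_z⟩.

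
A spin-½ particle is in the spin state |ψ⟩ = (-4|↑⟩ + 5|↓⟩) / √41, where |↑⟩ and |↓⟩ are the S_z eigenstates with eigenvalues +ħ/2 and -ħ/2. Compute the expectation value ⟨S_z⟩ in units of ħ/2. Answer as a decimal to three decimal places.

-0.220

⟨σ_z⟩ = |a|² - |b|² divided by |a|²+|b|², with a, b the |↑⟩, |↓⟩ amplitudes.
= (16 - 25)/41 = -9/41.
⟨S_z⟩ = (ħ/2)·⟨σ_z⟩.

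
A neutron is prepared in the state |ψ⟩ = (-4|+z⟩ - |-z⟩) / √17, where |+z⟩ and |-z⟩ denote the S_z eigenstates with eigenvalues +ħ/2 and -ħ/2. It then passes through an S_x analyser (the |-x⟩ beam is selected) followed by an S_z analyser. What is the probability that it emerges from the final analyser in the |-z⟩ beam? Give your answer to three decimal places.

First analyser (S_x): P(|-x⟩) = |⟨-x|ψ⟩|² = 9/34.
After stage 1 the state is |-x⟩; P(|-z⟩) = |⟨-z|-x⟩|² = 1/2.
Joint probability = 9/34 × 1/2 = 0.132.

0.132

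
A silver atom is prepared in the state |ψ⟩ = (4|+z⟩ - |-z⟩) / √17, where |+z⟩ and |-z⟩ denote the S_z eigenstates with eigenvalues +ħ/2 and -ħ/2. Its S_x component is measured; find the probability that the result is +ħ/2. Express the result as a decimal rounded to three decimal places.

0.265

|+x⟩ = (|+z⟩ + |-z⟩)/√2, so ⟨+x|ψ⟩ = (3) / (√2·√17).
P = |3|² / 34 = 9/34.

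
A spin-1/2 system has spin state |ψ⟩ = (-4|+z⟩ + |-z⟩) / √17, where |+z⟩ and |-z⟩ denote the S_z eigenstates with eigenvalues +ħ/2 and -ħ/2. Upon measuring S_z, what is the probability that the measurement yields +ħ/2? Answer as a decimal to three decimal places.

The +ħ/2 outcome corresponds to |+z⟩. Its amplitude in |ψ⟩ is -4/√17.
P = |-4|² / 17 = 16/17.

0.941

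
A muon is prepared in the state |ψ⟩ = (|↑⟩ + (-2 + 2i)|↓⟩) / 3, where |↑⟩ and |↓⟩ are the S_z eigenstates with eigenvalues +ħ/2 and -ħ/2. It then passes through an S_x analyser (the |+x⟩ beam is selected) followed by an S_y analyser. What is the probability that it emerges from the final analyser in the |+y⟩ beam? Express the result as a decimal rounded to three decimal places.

First analyser (S_x): P(|+x⟩) = |⟨+x|ψ⟩|² = 5/18.
After stage 1 the state is |+x⟩; P(|+y⟩) = |⟨+y|+x⟩|² = 1/2.
Joint probability = 5/18 × 1/2 = 0.139.

0.139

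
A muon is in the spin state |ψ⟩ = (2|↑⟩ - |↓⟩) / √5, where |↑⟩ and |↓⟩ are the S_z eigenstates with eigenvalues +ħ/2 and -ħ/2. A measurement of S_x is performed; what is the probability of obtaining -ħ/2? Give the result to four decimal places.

0.9000

|-x⟩ = (|↑⟩ - |↓⟩)/√2, so ⟨-x|ψ⟩ = (3) / (√2·√5).
P = |3|² / 10 = 9/10.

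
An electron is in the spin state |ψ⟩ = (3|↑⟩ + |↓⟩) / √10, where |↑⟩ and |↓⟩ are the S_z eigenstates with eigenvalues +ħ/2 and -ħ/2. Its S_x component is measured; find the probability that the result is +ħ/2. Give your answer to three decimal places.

|+x⟩ = (|↑⟩ + |↓⟩)/√2, so ⟨+x|ψ⟩ = (4) / (√2·√10).
P = |4|² / 20 = 16/20.

0.800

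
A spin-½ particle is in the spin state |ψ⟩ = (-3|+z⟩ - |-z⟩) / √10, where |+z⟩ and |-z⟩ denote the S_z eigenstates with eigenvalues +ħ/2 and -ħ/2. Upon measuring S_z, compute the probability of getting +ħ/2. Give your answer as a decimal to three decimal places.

The +ħ/2 outcome corresponds to |+z⟩. Its amplitude in |ψ⟩ is -3/√10.
P = |-3|² / 10 = 9/10.

0.900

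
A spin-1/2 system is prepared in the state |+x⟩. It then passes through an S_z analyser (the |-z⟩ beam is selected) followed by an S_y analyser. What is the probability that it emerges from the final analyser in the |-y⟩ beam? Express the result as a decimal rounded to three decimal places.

0.250

First analyser (S_z): from |+x⟩, P(|-z⟩) = 1/2.
After stage 1 the state is |-z⟩; P(|-y⟩) = |⟨-y|-z⟩|² = 1/2.
Joint probability = 1/2 × 1/2 = 0.250.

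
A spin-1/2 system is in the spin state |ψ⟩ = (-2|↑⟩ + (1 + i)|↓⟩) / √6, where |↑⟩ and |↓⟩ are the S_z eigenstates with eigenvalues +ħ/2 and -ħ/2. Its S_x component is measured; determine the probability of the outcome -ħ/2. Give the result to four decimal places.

0.8333

|-x⟩ = (|↑⟩ - |↓⟩)/√2, so ⟨-x|ψ⟩ = (-3 - i) / (√2·√6).
P = |-3 - i|² / 12 = 10/12.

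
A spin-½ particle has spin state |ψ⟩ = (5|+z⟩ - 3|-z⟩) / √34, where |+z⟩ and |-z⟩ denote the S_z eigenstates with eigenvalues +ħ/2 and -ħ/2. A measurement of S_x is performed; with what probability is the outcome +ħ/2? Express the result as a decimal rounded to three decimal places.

0.059

|+x⟩ = (|+z⟩ + |-z⟩)/√2, so ⟨+x|ψ⟩ = (2) / (√2·√34).
P = |2|² / 68 = 4/68.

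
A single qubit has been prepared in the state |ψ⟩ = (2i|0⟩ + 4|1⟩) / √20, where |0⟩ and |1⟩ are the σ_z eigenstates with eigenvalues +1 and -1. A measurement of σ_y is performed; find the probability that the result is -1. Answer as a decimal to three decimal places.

|-y⟩ = (|0⟩ - i|1⟩)/√2, so ⟨-y|ψ⟩ = (6i) / (√2·√20).
P = |6i|² / 40 = 36/40.

0.900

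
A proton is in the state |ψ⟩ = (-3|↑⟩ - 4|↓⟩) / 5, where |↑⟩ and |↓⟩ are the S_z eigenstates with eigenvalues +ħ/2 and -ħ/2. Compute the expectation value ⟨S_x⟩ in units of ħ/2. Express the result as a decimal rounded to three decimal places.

⟨σ_x⟩ = 2 Re(a* b)/(|a|²+|b|²) with a = -3, b = -4.
a* b = 12, so ⟨σ_x⟩ = 24/25.
⟨S_x⟩ = (ħ/2)·⟨σ_x⟩.

0.960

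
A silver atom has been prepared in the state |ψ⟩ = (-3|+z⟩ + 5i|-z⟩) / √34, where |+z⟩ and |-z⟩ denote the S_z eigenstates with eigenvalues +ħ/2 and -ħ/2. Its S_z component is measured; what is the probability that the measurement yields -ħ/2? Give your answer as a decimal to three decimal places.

0.735

The -ħ/2 outcome corresponds to |-z⟩. Its amplitude in |ψ⟩ is 5i/√34.
P = |5i|² / 34 = 25/34.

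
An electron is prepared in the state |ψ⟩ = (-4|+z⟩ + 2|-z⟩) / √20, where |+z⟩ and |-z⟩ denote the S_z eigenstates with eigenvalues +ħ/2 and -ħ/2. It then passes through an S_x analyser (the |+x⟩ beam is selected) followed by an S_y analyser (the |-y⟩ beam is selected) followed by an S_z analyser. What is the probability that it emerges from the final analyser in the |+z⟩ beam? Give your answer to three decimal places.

First analyser (S_x): P(|+x⟩) = |⟨+x|ψ⟩|² = 4/40.
After stage 1 the state is |+x⟩; P(|-y⟩) = |⟨-y|+x⟩|² = 1/2.
After stage 2 the state is |-y⟩; P(|+z⟩) = |⟨+z|-y⟩|² = 1/2.
Joint probability = 4/40 × 1/2 × 1/2 = 0.025.

0.025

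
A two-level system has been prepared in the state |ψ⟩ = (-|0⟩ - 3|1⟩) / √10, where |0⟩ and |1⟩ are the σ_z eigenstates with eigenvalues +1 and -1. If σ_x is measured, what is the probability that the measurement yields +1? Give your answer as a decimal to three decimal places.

|+x⟩ = (|0⟩ + |1⟩)/√2, so ⟨+x|ψ⟩ = (-4) / (√2·√10).
P = |-4|² / 20 = 16/20.

0.800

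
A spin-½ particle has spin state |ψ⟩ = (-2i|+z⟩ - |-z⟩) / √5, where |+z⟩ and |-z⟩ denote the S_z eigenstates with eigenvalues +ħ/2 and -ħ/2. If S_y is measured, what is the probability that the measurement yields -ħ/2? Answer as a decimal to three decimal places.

0.900

|-y⟩ = (|+z⟩ - i|-z⟩)/√2, so ⟨-y|ψ⟩ = (-3i) / (√2·√5).
P = |-3i|² / 10 = 9/10.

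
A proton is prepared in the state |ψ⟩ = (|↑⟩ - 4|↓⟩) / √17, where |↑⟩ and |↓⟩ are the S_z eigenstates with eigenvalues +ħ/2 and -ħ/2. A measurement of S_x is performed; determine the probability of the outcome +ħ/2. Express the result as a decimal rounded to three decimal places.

0.265

|+x⟩ = (|↑⟩ + |↓⟩)/√2, so ⟨+x|ψ⟩ = (-3) / (√2·√17).
P = |-3|² / 34 = 9/34.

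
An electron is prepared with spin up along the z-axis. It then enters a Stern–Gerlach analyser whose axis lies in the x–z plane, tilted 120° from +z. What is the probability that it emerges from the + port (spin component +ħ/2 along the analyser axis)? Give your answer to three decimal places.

For spin-½, the probability of finding spin-up along an axis at angle θ to the initial spin direction is cos²(θ/2); spin-down is sin²(θ/2).
θ = 120°, so P = cos²(60°) ≈ 0.250.

0.250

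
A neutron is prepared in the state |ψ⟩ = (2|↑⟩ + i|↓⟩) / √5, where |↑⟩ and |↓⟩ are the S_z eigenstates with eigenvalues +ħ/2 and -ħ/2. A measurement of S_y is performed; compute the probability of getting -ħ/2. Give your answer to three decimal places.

|-y⟩ = (|↑⟩ - i|↓⟩)/√2, so ⟨-y|ψ⟩ = (1) / (√2·√5).
P = |1|² / 10 = 1/10.

0.100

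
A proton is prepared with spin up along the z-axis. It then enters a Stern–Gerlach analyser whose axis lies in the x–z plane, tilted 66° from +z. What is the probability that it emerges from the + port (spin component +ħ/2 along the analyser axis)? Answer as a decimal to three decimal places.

For spin-½, the probability of finding spin-up along an axis at angle θ to the initial spin direction is cos²(θ/2); spin-down is sin²(θ/2).
θ = 66°, so P = cos²(33°) ≈ 0.703.

0.703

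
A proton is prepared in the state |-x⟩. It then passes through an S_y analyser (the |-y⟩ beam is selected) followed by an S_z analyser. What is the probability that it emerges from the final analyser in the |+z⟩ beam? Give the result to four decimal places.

First analyser (S_y): from |-x⟩, P(|-y⟩) = 1/2.
After stage 1 the state is |-y⟩; P(|+z⟩) = |⟨+z|-y⟩|² = 1/2.
Joint probability = 1/2 × 1/2 = 0.2500.

0.2500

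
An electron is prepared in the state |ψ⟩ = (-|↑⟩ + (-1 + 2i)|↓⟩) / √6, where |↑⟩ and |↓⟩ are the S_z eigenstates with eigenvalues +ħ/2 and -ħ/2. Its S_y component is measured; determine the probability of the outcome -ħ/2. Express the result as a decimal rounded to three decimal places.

0.833

|-y⟩ = (|↑⟩ - i|↓⟩)/√2, so ⟨-y|ψ⟩ = (-3 - i) / (√2·√6).
P = |-3 - i|² / 12 = 10/12.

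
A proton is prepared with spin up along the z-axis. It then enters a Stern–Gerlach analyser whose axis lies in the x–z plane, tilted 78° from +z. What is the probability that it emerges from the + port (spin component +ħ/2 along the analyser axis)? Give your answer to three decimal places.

0.604

For spin-½, the probability of finding spin-up along an axis at angle θ to the initial spin direction is cos²(θ/2); spin-down is sin²(θ/2).
θ = 78°, so P = cos²(39°) ≈ 0.604.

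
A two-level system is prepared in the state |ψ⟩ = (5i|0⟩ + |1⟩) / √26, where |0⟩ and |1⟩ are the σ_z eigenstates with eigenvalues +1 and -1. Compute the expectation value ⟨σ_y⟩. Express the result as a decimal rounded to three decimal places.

-0.385

⟨σ_y⟩ = 2 Im(a* b)/(|a|²+|b|²) with a = 5i, b = 1.
a* b = -5i, so ⟨σ_y⟩ = -10/26.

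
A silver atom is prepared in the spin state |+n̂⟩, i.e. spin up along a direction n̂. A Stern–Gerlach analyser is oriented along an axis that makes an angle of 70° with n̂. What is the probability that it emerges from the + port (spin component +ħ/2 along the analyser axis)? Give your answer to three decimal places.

0.671

For spin-½, the probability of finding spin-up along an axis at angle θ to the initial spin direction is cos²(θ/2); spin-down is sin²(θ/2).
θ = 70°, so P = cos²(35°) ≈ 0.671.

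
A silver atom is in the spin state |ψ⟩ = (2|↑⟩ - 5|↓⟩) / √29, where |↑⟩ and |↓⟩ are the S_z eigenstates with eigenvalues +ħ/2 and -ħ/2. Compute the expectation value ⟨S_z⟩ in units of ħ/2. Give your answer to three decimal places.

⟨σ_z⟩ = |a|² - |b|² divided by |a|²+|b|², with a, b the |↑⟩, |↓⟩ amplitudes.
= (4 - 25)/29 = -21/29.
⟨S_z⟩ = (ħ/2)·⟨σ_z⟩.

-0.724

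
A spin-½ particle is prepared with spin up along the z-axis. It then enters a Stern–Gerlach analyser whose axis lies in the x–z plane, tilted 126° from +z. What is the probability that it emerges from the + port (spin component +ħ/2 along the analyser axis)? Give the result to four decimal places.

For spin-½, the probability of finding spin-up along an axis at angle θ to the initial spin direction is cos²(θ/2); spin-down is sin²(θ/2).
θ = 126°, so P = cos²(63°) ≈ 0.2061.

0.2061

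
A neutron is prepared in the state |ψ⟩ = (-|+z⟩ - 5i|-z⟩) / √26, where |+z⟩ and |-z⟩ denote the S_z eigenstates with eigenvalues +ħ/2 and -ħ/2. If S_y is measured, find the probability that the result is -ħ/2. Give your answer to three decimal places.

0.308

|-y⟩ = (|+z⟩ - i|-z⟩)/√2, so ⟨-y|ψ⟩ = (4) / (√2·√26).
P = |4|² / 52 = 16/52.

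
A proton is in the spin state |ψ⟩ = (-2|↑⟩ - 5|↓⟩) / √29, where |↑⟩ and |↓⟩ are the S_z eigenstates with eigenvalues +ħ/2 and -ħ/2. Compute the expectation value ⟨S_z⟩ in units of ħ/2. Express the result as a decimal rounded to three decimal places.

⟨σ_z⟩ = |a|² - |b|² divided by |a|²+|b|², with a, b the |↑⟩, |↓⟩ amplitudes.
= (4 - 25)/29 = -21/29.
⟨S_z⟩ = (ħ/2)·⟨σ_z⟩.

-0.724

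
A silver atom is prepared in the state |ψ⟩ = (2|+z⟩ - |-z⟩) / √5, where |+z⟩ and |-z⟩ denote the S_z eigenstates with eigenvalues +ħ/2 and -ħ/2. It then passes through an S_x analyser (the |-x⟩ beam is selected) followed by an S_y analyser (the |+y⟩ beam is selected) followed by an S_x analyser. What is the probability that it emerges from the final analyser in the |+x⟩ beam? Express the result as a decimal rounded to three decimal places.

0.225

First analyser (S_x): P(|-x⟩) = |⟨-x|ψ⟩|² = 9/10.
After stage 1 the state is |-x⟩; P(|+y⟩) = |⟨+y|-x⟩|² = 1/2.
After stage 2 the state is |+y⟩; P(|+x⟩) = |⟨+x|+y⟩|² = 1/2.
Joint probability = 9/10 × 1/2 × 1/2 = 0.225.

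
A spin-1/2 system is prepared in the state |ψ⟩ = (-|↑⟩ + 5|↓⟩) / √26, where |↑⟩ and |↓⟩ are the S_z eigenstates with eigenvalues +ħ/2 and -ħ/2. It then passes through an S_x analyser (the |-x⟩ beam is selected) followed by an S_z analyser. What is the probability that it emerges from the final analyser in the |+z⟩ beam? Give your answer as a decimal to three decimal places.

First analyser (S_x): P(|-x⟩) = |⟨-x|ψ⟩|² = 36/52.
After stage 1 the state is |-x⟩; P(|+z⟩) = |⟨+z|-x⟩|² = 1/2.
Joint probability = 36/52 × 1/2 = 0.346.

0.346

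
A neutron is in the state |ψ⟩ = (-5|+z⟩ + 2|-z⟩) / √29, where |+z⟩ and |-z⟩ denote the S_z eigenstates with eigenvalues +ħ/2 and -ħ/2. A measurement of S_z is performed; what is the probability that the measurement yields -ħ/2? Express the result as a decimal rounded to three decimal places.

0.138

The -ħ/2 outcome corresponds to |-z⟩. Its amplitude in |ψ⟩ is 2/√29.
P = |2|² / 29 = 4/29.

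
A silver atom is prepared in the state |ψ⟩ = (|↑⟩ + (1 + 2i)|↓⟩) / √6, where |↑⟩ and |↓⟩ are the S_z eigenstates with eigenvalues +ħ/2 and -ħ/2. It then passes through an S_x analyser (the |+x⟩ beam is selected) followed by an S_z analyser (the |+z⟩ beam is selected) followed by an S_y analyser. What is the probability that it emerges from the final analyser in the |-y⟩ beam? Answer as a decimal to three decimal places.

0.167

First analyser (S_x): P(|+x⟩) = |⟨+x|ψ⟩|² = 8/12.
After stage 1 the state is |+x⟩; P(|+z⟩) = |⟨+z|+x⟩|² = 1/2.
After stage 2 the state is |+z⟩; P(|-y⟩) = |⟨-y|+z⟩|² = 1/2.
Joint probability = 8/12 × 1/2 × 1/2 = 0.167.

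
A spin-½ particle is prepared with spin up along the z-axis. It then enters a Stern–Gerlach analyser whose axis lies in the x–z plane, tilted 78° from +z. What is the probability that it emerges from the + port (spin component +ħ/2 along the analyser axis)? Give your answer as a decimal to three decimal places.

For spin-½, the probability of finding spin-up along an axis at angle θ to the initial spin direction is cos²(θ/2); spin-down is sin²(θ/2).
θ = 78°, so P = cos²(39°) ≈ 0.604.

0.604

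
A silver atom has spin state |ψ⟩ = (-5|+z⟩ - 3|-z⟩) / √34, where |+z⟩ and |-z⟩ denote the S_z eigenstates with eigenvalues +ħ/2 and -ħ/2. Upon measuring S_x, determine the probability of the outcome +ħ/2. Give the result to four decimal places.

|+x⟩ = (|+z⟩ + |-z⟩)/√2, so ⟨+x|ψ⟩ = (-8) / (√2·√34).
P = |-8|² / 68 = 64/68.

0.9412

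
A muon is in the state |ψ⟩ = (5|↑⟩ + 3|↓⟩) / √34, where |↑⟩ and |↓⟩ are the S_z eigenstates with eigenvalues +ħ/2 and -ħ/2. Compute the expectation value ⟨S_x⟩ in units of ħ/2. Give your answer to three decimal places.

0.882

⟨σ_x⟩ = 2 Re(a* b)/(|a|²+|b|²) with a = 5, b = 3.
a* b = 15, so ⟨σ_x⟩ = 30/34.
⟨S_x⟩ = (ħ/2)·⟨σ_x⟩.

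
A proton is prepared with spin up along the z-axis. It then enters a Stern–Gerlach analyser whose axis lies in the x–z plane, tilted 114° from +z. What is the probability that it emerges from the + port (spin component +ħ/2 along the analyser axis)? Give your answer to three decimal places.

0.297

For spin-½, the probability of finding spin-up along an axis at angle θ to the initial spin direction is cos²(θ/2); spin-down is sin²(θ/2).
θ = 114°, so P = cos²(57°) ≈ 0.297.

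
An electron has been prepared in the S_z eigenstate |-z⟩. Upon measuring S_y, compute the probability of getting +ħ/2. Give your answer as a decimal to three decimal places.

0.500

In the S_z basis, |-z⟩ = |↓⟩ and |+y⟩ = (|↑⟩ + i|↓⟩)/√2.
|⟨+y|-z⟩|² = 1/2.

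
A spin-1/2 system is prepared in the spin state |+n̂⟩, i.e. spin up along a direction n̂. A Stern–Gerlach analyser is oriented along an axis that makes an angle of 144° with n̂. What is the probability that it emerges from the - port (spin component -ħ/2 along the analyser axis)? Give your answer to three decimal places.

For spin-½, the probability of finding spin-up along an axis at angle θ to the initial spin direction is cos²(θ/2); spin-down is sin²(θ/2).
θ = 144°, so P = sin²(72°) ≈ 0.905.

0.905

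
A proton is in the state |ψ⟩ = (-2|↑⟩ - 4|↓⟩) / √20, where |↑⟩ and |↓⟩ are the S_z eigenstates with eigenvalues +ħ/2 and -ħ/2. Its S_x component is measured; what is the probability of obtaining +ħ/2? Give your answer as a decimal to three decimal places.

|+x⟩ = (|↑⟩ + |↓⟩)/√2, so ⟨+x|ψ⟩ = (-6) / (√2·√20).
P = |-6|² / 40 = 36/40.

0.900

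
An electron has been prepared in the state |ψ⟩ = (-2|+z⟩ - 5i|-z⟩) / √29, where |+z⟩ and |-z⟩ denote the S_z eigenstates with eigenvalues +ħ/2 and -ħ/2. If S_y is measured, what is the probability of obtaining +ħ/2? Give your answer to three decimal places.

|+y⟩ = (|+z⟩ + i|-z⟩)/√2, so ⟨+y|ψ⟩ = (-7) / (√2·√29).
P = |-7|² / 58 = 49/58.

0.845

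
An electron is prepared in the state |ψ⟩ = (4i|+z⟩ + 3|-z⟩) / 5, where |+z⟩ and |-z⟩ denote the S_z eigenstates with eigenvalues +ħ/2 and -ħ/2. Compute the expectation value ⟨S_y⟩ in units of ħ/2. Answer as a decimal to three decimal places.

-0.960

⟨σ_y⟩ = 2 Im(a* b)/(|a|²+|b|²) with a = 4i, b = 3.
a* b = -12i, so ⟨σ_y⟩ = -24/25.
⟨S_y⟩ = (ħ/2)·⟨σ_y⟩.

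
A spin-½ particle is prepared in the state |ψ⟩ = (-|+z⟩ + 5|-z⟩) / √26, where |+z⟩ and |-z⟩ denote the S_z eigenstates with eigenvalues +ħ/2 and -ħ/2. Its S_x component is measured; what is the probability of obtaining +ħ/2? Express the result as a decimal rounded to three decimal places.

0.308

|+x⟩ = (|+z⟩ + |-z⟩)/√2, so ⟨+x|ψ⟩ = (4) / (√2·√26).
P = |4|² / 52 = 16/52.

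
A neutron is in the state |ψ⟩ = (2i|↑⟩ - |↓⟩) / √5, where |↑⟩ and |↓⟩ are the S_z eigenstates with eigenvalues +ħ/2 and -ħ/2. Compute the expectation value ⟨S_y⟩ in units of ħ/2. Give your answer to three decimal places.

⟨σ_y⟩ = 2 Im(a* b)/(|a|²+|b|²) with a = 2i, b = -1.
a* b = 2i, so ⟨σ_y⟩ = 4/5.
⟨S_y⟩ = (ħ/2)·⟨σ_y⟩.

0.800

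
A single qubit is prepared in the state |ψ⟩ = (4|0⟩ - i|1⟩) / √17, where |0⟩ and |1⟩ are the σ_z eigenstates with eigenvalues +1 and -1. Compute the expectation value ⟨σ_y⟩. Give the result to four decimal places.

⟨σ_y⟩ = 2 Im(a* b)/(|a|²+|b|²) with a = 4, b = -i.
a* b = -4i, so ⟨σ_y⟩ = -8/17.

-0.4706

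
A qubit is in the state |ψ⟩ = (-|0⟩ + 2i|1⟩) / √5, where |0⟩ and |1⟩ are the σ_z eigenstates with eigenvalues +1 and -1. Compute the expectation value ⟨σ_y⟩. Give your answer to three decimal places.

-0.800

⟨σ_y⟩ = 2 Im(a* b)/(|a|²+|b|²) with a = -1, b = 2i.
a* b = -2i, so ⟨σ_y⟩ = -4/5.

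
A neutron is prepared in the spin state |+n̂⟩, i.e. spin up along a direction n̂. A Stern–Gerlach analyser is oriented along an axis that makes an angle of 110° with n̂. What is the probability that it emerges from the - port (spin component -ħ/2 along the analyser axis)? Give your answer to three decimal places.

0.671

For spin-½, the probability of finding spin-up along an axis at angle θ to the initial spin direction is cos²(θ/2); spin-down is sin²(θ/2).
θ = 110°, so P = sin²(55°) ≈ 0.671.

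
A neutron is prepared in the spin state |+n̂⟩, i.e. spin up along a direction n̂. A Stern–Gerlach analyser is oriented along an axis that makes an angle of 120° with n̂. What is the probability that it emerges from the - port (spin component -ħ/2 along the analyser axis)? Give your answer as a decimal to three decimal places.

For spin-½, the probability of finding spin-up along an axis at angle θ to the initial spin direction is cos²(θ/2); spin-down is sin²(θ/2).
θ = 120°, so P = sin²(60°) ≈ 0.750.

0.750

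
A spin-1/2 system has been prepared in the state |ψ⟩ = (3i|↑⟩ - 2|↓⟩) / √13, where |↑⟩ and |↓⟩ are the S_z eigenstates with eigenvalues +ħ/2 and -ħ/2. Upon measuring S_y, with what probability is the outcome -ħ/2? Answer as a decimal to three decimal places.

0.038

|-y⟩ = (|↑⟩ - i|↓⟩)/√2, so ⟨-y|ψ⟩ = (i) / (√2·√13).
P = |i|² / 26 = 1/26.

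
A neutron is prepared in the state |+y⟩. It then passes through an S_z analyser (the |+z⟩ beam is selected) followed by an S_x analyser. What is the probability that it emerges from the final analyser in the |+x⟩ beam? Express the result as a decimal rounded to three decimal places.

0.250

First analyser (S_z): from |+y⟩, P(|+z⟩) = 1/2.
After stage 1 the state is |+z⟩; P(|+x⟩) = |⟨+x|+z⟩|² = 1/2.
Joint probability = 1/2 × 1/2 = 0.250.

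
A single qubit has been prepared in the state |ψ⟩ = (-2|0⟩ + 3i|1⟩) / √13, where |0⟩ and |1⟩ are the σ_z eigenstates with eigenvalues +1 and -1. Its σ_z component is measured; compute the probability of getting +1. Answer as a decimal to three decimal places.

0.308

The +1 outcome corresponds to |0⟩. Its amplitude in |ψ⟩ is -2/√13.
P = |-2|² / 13 = 4/13.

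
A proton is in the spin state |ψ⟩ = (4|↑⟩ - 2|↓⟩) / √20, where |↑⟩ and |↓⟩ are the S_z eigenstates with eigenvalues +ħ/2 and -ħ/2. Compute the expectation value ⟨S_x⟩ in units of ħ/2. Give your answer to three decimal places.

-0.800

⟨σ_x⟩ = 2 Re(a* b)/(|a|²+|b|²) with a = 4, b = -2.
a* b = -8, so ⟨σ_x⟩ = -16/20.
⟨S_x⟩ = (ħ/2)·⟨σ_x⟩.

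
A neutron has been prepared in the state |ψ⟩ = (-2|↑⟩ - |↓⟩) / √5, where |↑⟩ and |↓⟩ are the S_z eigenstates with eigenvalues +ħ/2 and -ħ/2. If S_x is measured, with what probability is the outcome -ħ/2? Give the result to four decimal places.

0.1000

|-x⟩ = (|↑⟩ - |↓⟩)/√2, so ⟨-x|ψ⟩ = (-1) / (√2·√5).
P = |-1|² / 10 = 1/10.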